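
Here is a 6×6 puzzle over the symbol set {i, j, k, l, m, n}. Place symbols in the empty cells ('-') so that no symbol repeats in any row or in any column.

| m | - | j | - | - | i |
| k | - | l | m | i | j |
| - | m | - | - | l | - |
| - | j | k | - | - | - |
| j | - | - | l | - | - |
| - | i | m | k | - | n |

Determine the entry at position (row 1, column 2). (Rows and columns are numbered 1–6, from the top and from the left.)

l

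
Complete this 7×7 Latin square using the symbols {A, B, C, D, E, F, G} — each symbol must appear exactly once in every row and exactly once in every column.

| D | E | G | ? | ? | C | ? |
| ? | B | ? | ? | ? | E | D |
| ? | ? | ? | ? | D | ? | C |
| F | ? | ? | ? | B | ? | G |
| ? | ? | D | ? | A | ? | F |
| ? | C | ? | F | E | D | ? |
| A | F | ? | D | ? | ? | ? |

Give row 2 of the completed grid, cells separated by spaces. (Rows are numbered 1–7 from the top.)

C B F A G E D

At row 1, column 5: row 1 has {C,D,E,G}; column 5 has {A,B,D,E}; that leaves F.
At row 4, column 6: row 4 has {B,F,G}; column 6 has {C,D,E}; that leaves A.
At row 5, column 2: row 5 has {A,D,F}; column 2 has {B,C,E,F}; that leaves G.
At row 5, column 6: row 5 has {A,D,F,G}; column 6 has {A,C,D,E}; that leaves B.
At row 7, column 6: row 7 has {A,D,F}; column 6 has {A,B,C,D,E}; that leaves G.
At row 3, column 2: row 3 has {C,D}; column 2 has {B,C,E,F,G}; that leaves A.
At row 3, column 6: row 3 has {A,C,D}; column 6 has {A,B,C,D,E,G}; that leaves F.
At row 4, column 2: row 4 has {A,B,F,G}; column 2 has {A,B,C,E,F,G}; that leaves D.
At row 7, column 5: row 7 has {A,D,F,G}; column 5 has {A,B,D,E,F}; that leaves C.
At row 2, column 5: row 2 has {B,D,E}; column 5 has {A,B,C,D,E,F}; that leaves G.
At row 2, column 1: row 2 has {B,D,E,G}; column 1 has {A,D,F}; that leaves C.
At row 2, column 4: row 2 has {B,C,D,E,G}; column 4 has {D,F}; that leaves A.
At row 5, column 1: row 5 has {A,B,D,F,G}; column 1 has {A,C,D,F}; that leaves E.
At row 5, column 4: row 5 has {A,B,D,E,F,G}; column 4 has {A,D,F}; that leaves C.
At row 1, column 4: row 1 has {C,D,E,F,G}; column 4 has {A,C,D,F}; that leaves B.
At row 1, column 7: row 1 has {B,C,D,E,F,G}; column 7 has {C,D,F,G}; that leaves A.
At row 2, column 3: row 2 has {A,B,C,D,E,G}; column 3 has {D,G}; that leaves F.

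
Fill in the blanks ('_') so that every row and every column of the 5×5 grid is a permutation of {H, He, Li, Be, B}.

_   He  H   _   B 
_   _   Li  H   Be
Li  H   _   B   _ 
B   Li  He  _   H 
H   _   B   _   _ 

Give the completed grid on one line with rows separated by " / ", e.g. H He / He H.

Be He H Li B / He B Li H Be / Li H Be B He / B Li He Be H / H Be B He Li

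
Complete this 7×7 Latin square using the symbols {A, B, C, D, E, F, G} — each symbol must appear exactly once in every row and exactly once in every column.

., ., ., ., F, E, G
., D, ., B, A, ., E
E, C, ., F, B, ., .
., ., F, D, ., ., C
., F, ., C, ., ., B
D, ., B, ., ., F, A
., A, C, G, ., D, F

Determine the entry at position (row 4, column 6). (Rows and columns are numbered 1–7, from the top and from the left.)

B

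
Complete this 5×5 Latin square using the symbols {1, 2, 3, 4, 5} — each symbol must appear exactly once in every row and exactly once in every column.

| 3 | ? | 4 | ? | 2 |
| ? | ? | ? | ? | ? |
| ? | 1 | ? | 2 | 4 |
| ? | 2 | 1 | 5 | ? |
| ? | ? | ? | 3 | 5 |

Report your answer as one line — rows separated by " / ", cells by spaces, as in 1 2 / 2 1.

(r1,c2) = 5
(r1,c4) = 1
(r2,c4) = 4
(r3,c1) = 5
(r3,c3) = 3
(r4,c1) = 4
(r4,c5) = 3
(r5,c2) = 4
(r5,c3) = 2
(r2,c2) = 3
(r2,c3) = 5
(r2,c5) = 1
(r5,c1) = 1
(r2,c1) = 2

3 5 4 1 2 / 2 3 5 4 1 / 5 1 3 2 4 / 4 2 1 5 3 / 1 4 2 3 5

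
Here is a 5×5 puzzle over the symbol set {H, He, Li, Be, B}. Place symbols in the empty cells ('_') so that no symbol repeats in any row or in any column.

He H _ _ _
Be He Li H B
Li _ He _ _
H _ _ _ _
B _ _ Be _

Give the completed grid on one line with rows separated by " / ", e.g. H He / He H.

He H B Li Be / Be He Li H B / Li Be He B H / H B Be He Li / B Li H Be He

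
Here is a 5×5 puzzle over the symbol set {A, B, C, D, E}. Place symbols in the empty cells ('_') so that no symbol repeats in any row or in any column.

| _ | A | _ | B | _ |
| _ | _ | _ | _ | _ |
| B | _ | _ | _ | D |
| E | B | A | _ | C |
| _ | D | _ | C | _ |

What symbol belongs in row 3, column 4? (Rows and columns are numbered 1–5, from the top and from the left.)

A

(r1,c5): row 1 has {A,B}; column 5 has {C,D}, so it must be E.
(r4,c4): row 4 has {A,B,C,E}; column 4 has {B,C}, so it must be D.
(r5,c1): row 5 has {C,D}; column 1 has {B,E}, so it must be A.
(r5,c5): row 5 has {A,C,D}; column 5 has {C,D,E}, so it must be B.
(r2,c5): row 2 is empty so far; column 5 has {B,C,D,E}, so it must be A.
(r5,c3): row 5 has {A,B,C,D}; column 3 has {A}, so it must be E.
(r2,c4): row 2 has {A}; column 4 has {B,C,D}, so it must be E.
(r3,c3): row 3 has {B,D}; column 3 has {A,E}, so it must be C.
(r3,c4): row 3 has {B,C,D}; column 4 has {B,C,D,E}, so it must be A.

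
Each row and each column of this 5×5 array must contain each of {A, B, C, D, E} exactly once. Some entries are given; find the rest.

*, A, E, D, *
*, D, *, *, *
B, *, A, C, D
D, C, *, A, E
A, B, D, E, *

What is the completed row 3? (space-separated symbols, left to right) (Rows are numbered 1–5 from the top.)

B E A C D

(r1,c1) = C
(r1,c5) = B
(r2,c1) = E
(r2,c4) = B
(r3,c2) = E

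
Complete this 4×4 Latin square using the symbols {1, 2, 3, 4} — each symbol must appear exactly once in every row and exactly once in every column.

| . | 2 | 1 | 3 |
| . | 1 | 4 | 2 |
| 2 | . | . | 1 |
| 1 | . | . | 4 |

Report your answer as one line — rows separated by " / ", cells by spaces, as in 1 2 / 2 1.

4 2 1 3 / 3 1 4 2 / 2 4 3 1 / 1 3 2 4

At row 1, column 1: row 1 has {1,2,3}; column 1 has {1,2}; that leaves 4.
At row 2, column 1: row 2 has {1,2,4}; column 1 has {1,2,4}; that leaves 3.
At row 3, column 3: row 3 has {1,2}; column 3 has {1,4}; that leaves 3.
At row 4, column 2: row 4 has {1,4}; column 2 has {1,2}; that leaves 3.
At row 4, column 3: row 4 has {1,3,4}; column 3 has {1,3,4}; that leaves 2.
At row 3, column 2: row 3 has {1,2,3}; column 2 has {1,2,3}; that leaves 4.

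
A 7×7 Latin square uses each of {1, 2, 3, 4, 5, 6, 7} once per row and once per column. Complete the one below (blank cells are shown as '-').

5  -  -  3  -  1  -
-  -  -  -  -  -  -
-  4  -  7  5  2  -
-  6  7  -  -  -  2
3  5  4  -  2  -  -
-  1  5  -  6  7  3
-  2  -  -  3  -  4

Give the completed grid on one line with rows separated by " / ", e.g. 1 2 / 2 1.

5 7 2 3 4 1 6 / 1 3 6 2 7 4 5 / 6 4 3 7 5 2 1 / 4 6 7 5 1 3 2 / 3 5 4 1 2 6 7 / 2 1 5 4 6 7 3 / 7 2 1 6 3 5 4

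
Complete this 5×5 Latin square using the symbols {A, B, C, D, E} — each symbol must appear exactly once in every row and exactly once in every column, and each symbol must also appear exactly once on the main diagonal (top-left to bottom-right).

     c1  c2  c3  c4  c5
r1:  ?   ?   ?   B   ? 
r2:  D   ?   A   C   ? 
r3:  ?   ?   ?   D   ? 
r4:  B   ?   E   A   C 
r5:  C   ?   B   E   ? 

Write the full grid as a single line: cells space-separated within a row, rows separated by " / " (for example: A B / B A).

row 1 has {B}; column 1 has {B,C,D}; the diagonal has {A} — only E is left for (r1,c1).
row 2 has {A,C,D}; column 2 is empty so far; the diagonal has {A,E} — only B is left for (r2,c2).
row 2 has {A,B,C,D}; column 5 has {C} — only E is left for (r2,c5).
row 3 has {D}; column 1 has {B,C,D,E} — only A is left for (r3,c1).
row 3 has {A,D}; column 3 has {A,B,E}; the diagonal has {A,B,E} — only C is left for (r3,c3).
row 3 has {A,C,D}; column 5 has {C,E} — only B is left for (r3,c5).
row 4 has {A,B,C,E}; column 2 has {B} — only D is left for (r4,c2).
row 5 has {B,C,E}; column 2 has {B,D} — only A is left for (r5,c2).
row 5 has {A,B,C,E}; column 5 has {B,C,E}; the diagonal has {A,B,C,E} — only D is left for (r5,c5).
row 1 has {B,E}; column 2 has {A,B,D} — only C is left for (r1,c2).
row 1 has {B,C,E}; column 3 has {A,B,C,E} — only D is left for (r1,c3).
row 1 has {B,C,D,E}; column 5 has {B,C,D,E} — only A is left for (r1,c5).
row 3 has {A,B,C,D}; column 2 has {A,B,C,D} — only E is left for (r3,c2).

E C D B A / D B A C E / A E C D B / B D E A C / C A B E D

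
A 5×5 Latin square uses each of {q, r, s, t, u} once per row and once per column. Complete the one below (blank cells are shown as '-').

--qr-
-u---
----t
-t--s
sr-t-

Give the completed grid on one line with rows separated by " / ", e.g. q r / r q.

t s q r u / q u t s r / r q s u t / u t r q s / s r u t q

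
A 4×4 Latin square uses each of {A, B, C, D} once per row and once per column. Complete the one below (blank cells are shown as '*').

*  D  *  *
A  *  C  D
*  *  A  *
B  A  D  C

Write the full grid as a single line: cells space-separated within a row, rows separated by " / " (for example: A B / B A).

(r1,c1) = C
(r1,c3) = B
(r1,c4) = A
(r2,c2) = B
(r3,c1) = D
(r3,c2) = C
(r3,c4) = B

C D B A / A B C D / D C A B / B A D C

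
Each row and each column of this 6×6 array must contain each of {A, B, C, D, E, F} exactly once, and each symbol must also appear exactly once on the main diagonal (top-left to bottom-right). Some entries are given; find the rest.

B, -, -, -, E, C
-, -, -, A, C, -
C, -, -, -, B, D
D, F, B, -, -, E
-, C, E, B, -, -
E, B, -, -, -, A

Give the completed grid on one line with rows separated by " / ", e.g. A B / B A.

B D A F E C / F E D A C B / C A F E B D / D F B C A E / A C E B D F / E B C D F A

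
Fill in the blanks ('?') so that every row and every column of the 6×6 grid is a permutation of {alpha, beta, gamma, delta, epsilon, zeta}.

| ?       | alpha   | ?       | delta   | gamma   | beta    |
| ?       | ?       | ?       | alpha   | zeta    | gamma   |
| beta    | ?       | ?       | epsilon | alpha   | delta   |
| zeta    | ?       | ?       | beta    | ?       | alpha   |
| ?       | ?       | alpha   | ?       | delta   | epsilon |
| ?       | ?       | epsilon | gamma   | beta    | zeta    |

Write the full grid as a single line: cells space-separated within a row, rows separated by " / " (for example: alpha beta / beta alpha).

epsilon alpha zeta delta gamma beta / delta epsilon beta alpha zeta gamma / beta zeta gamma epsilon alpha delta / zeta gamma delta beta epsilon alpha / gamma beta alpha zeta delta epsilon / alpha delta epsilon gamma beta zeta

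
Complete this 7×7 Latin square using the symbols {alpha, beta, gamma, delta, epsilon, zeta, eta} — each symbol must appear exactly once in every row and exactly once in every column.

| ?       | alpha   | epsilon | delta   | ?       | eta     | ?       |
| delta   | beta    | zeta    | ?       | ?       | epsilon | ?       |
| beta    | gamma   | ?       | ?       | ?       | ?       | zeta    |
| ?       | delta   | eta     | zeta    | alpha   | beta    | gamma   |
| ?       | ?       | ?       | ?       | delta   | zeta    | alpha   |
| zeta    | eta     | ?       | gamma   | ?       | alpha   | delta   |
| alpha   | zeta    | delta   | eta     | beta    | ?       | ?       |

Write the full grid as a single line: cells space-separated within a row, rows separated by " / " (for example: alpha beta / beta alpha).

gamma alpha epsilon delta zeta eta beta / delta beta zeta alpha gamma epsilon eta / beta gamma alpha epsilon eta delta zeta / epsilon delta eta zeta alpha beta gamma / eta epsilon gamma beta delta zeta alpha / zeta eta beta gamma epsilon alpha delta / alpha zeta delta eta beta gamma epsilon

row 1 has {alpha,delta,epsilon,eta}; column 1 has {alpha,beta,delta,zeta} — only gamma is left for (r1,c1).
row 1 has {alpha,gamma,delta,epsilon,eta}; column 5 has {alpha,beta,delta} — only zeta is left for (r1,c5).
row 1 has {alpha,gamma,delta,epsilon,zeta,eta}; column 7 has {alpha,gamma,delta,zeta} — only beta is left for (r1,c7).
row 2 has {beta,delta,epsilon,zeta}; column 4 has {gamma,delta,zeta,eta} — only alpha is left for (r2,c4).
row 2 has {alpha,beta,delta,epsilon,zeta}; column 7 has {alpha,beta,gamma,delta,zeta} — only eta is left for (r2,c7).
row 3 has {beta,gamma,zeta}; column 3 has {delta,epsilon,zeta,eta} — only alpha is left for (r3,c3).
row 3 has {alpha,beta,gamma,zeta}; column 4 has {alpha,gamma,delta,zeta,eta} — only epsilon is left for (r3,c4).
row 3 has {alpha,beta,gamma,epsilon,zeta}; column 5 has {alpha,beta,delta,zeta} — only eta is left for (r3,c5).
row 3 has {alpha,beta,gamma,epsilon,zeta,eta}; column 6 has {alpha,beta,epsilon,zeta,eta} — only delta is left for (r3,c6).
row 4 has {alpha,beta,gamma,delta,zeta,eta}; column 1 has {alpha,beta,gamma,delta,zeta} — only epsilon is left for (r4,c1).
row 5 has {alpha,delta,zeta}; column 1 has {alpha,beta,gamma,delta,epsilon,zeta} — only eta is left for (r5,c1).
row 5 has {alpha,delta,zeta,eta}; column 2 has {alpha,beta,gamma,delta,zeta,eta} — only epsilon is left for (r5,c2).
row 5 has {alpha,delta,epsilon,zeta,eta}; column 4 has {alpha,gamma,delta,epsilon,zeta,eta} — only beta is left for (r5,c4).
row 6 has {alpha,gamma,delta,zeta,eta}; column 3 has {alpha,delta,epsilon,zeta,eta} — only beta is left for (r6,c3).
row 6 has {alpha,beta,gamma,delta,zeta,eta}; column 5 has {alpha,beta,delta,zeta,eta} — only epsilon is left for (r6,c5).
row 7 has {alpha,beta,delta,zeta,eta}; column 6 has {alpha,beta,delta,epsilon,zeta,eta} — only gamma is left for (r7,c6).
row 7 has {alpha,beta,gamma,delta,zeta,eta}; column 7 has {alpha,beta,gamma,delta,zeta,eta} — only epsilon is left for (r7,c7).
row 2 has {alpha,beta,delta,epsilon,zeta,eta}; column 5 has {alpha,beta,delta,epsilon,zeta,eta} — only gamma is left for (r2,c5).
row 5 has {alpha,beta,delta,epsilon,zeta,eta}; column 3 has {alpha,beta,delta,epsilon,zeta,eta} — only gamma is left for (r5,c3).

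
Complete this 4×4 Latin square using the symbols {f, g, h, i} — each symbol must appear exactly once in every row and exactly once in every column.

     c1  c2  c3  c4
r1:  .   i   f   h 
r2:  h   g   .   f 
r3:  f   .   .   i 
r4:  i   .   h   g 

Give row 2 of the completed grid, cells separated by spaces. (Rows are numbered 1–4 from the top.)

(r1,c1) = g
(r2,c3) = i

h g i f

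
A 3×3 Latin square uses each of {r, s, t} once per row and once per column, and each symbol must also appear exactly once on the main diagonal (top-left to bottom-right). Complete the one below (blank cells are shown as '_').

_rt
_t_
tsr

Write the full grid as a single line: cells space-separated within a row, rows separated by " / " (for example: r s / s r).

s r t / r t s / t s r

Cell (r1,c1): row 1 has {r,t}; column 1 has {t}; the diagonal has {r,t} → s.
Cell (r2,c1): row 2 has {t}; column 1 has {s,t} → r.
Cell (r2,c3): row 2 has {r,t}; column 3 has {r,t} → s.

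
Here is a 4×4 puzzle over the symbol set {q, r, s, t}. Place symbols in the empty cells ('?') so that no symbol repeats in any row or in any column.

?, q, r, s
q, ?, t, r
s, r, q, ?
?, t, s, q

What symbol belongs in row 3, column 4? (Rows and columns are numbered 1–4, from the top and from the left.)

t

(r1,c1): row 1 has {q,r,s}; column 1 has {q,s}, so it must be t.
(r2,c2): row 2 has {q,r,t}; column 2 has {q,r,t}, so it must be s.
(r3,c4): row 3 has {q,r,s}; column 4 has {q,r,s}, so it must be t.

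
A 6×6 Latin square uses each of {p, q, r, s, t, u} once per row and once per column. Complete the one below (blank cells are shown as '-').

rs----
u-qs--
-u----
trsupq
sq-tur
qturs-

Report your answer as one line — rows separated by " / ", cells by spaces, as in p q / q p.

r s t p q u / u p q s r t / p u r q t s / t r s u p q / s q p t u r / q t u r s p

Cell (r2,c2): row 2 has {q,s,u}; column 2 has {q,r,s,t,u} → p.
Cell (r2,c6): row 2 has {p,q,s,u}; column 6 has {q,r} → t.
Cell (r3,c1): row 3 has {u}; column 1 has {q,r,s,t,u} → p.
Cell (r3,c4): row 3 has {p,u}; column 4 has {r,s,t,u} → q.
Cell (r3,c6): row 3 has {p,q,u}; column 6 has {q,r,t} → s.
Cell (r5,c3): row 5 has {q,r,s,t,u}; column 3 has {q,s,u} → p.
Cell (r6,c6): row 6 has {q,r,s,t,u}; column 6 has {q,r,s,t} → p.
Cell (r1,c3): row 1 has {r,s}; column 3 has {p,q,s,u} → t.
Cell (r1,c4): row 1 has {r,s,t}; column 4 has {q,r,s,t,u} → p.
Cell (r1,c5): row 1 has {p,r,s,t}; column 5 has {p,s,u} → q.
Cell (r1,c6): row 1 has {p,q,r,s,t}; column 6 has {p,q,r,s,t} → u.
Cell (r2,c5): row 2 has {p,q,s,t,u}; column 5 has {p,q,s,u} → r.
Cell (r3,c3): row 3 has {p,q,s,u}; column 3 has {p,q,s,t,u} → r.
Cell (r3,c5): row 3 has {p,q,r,s,u}; column 5 has {p,q,r,s,u} → t.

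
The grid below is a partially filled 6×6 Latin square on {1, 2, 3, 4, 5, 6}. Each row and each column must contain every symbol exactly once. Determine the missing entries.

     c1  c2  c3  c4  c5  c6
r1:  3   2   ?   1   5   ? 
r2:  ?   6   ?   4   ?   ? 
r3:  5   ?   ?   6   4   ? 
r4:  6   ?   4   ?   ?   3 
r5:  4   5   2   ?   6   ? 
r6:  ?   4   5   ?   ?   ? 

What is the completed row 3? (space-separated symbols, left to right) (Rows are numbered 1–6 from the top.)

5 3 1 6 4 2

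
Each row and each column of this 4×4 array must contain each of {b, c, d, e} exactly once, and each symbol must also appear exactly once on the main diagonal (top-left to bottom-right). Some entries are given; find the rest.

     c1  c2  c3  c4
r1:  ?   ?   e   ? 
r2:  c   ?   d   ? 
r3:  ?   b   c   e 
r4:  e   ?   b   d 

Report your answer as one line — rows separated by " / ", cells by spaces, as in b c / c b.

b d e c / c e d b / d b c e / e c b d

(r1,c1): row 1 has {e}; column 1 has {c,e}; the diagonal has {c,d}, so it must be b.
(r1,c4): row 1 has {b,e}; column 4 has {d,e}, so it must be c.
(r2,c2): row 2 has {c,d}; column 2 has {b}; the diagonal has {b,c,d}, so it must be e.
(r2,c4): row 2 has {c,d,e}; column 4 has {c,d,e}, so it must be b.
(r3,c1): row 3 has {b,c,e}; column 1 has {b,c,e}, so it must be d.
(r4,c2): row 4 has {b,d,e}; column 2 has {b,e}, so it must be c.
(r1,c2): row 1 has {b,c,e}; column 2 has {b,c,e}, so it must be d.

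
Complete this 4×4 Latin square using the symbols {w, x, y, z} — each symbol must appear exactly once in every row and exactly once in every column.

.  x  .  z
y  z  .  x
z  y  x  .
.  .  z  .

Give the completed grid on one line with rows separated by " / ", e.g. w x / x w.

w x y z / y z w x / z y x w / x w z y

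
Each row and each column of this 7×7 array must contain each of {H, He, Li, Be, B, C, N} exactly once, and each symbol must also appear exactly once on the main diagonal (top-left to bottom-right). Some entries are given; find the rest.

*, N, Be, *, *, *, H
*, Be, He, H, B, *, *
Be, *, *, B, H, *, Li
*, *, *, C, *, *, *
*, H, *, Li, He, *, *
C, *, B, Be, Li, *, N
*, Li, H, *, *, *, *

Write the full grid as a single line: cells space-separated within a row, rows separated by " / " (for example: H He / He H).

(r1,c4) = He
(r1,c5) = C
(r2,c7) = C
(r3,c3) = N
(r4,c3) = Li
(r5,c3) = C
(r6,c2) = He
(r6,c6) = H
(r7,c4) = N
(r7,c5) = Be
(r7,c7) = B
(r1,c1) = Li
(r1,c6) = B
(r2,c1) = N
(r2,c6) = Li
(r3,c2) = C
(r3,c6) = He
(r4,c2) = B
(r4,c5) = N
(r4,c6) = Be
(r4,c7) = He
(r5,c1) = B
(r5,c6) = N
(r5,c7) = Be
(r7,c1) = He
(r7,c6) = C
(r4,c1) = H

Li N Be He C B H / N Be He H B Li C / Be C N B H He Li / H B Li C N Be He / B H C Li He N Be / C He B Be Li H N / He Li H N Be C B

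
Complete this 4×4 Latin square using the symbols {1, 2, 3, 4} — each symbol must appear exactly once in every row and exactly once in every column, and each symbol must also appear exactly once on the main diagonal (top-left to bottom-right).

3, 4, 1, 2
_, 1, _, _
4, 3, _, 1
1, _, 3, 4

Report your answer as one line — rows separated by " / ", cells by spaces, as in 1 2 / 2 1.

At row 2, column 1: row 2 has {1}; column 1 has {1,3,4}; that leaves 2.
At row 2, column 3: row 2 has {1,2}; column 3 has {1,3}; that leaves 4.
At row 2, column 4: row 2 has {1,2,4}; column 4 has {1,2,4}; that leaves 3.
At row 3, column 3: row 3 has {1,3,4}; column 3 has {1,3,4}; the diagonal has {1,3,4}; that leaves 2.
At row 4, column 2: row 4 has {1,3,4}; column 2 has {1,3,4}; that leaves 2.

3 4 1 2 / 2 1 4 3 / 4 3 2 1 / 1 2 3 4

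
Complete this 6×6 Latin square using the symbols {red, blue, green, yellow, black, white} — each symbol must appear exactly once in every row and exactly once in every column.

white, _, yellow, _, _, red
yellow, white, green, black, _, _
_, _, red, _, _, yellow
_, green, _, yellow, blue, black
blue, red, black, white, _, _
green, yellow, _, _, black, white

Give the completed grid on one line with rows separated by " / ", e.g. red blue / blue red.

At row 1, column 5: row 1 has {red,yellow,white}; column 5 has {blue,black}; that leaves green.
At row 2, column 5: row 2 has {green,yellow,black,white}; column 5 has {blue,green,black}; that leaves red.
At row 2, column 6: row 2 has {red,green,yellow,black,white}; column 6 has {red,yellow,black,white}; that leaves blue.
At row 3, column 1: row 3 has {red,yellow}; column 1 has {blue,green,yellow,white}; that leaves black.
At row 3, column 2: row 3 has {red,yellow,black}; column 2 has {red,green,yellow,white}; that leaves blue.
At row 3, column 4: row 3 has {red,blue,yellow,black}; column 4 has {yellow,black,white}; that leaves green.
At row 3, column 5: row 3 has {red,blue,green,yellow,black}; column 5 has {red,blue,green,black}; that leaves white.
At row 4, column 1: row 4 has {blue,green,yellow,black}; column 1 has {blue,green,yellow,black,white}; that leaves red.
At row 4, column 3: row 4 has {red,blue,green,yellow,black}; column 3 has {red,green,yellow,black}; that leaves white.
At row 5, column 5: row 5 has {red,blue,black,white}; column 5 has {red,blue,green,black,white}; that leaves yellow.
At row 5, column 6: row 5 has {red,blue,yellow,black,white}; column 6 has {red,blue,yellow,black,white}; that leaves green.
At row 6, column 3: row 6 has {green,yellow,black,white}; column 3 has {red,green,yellow,black,white}; that leaves blue.
At row 6, column 4: row 6 has {blue,green,yellow,black,white}; column 4 has {green,yellow,black,white}; that leaves red.
At row 1, column 2: row 1 has {red,green,yellow,white}; column 2 has {red,blue,green,yellow,white}; that leaves black.
At row 1, column 4: row 1 has {red,green,yellow,black,white}; column 4 has {red,green,yellow,black,white}; that leaves blue.

white black yellow blue green red / yellow white green black red blue / black blue red green white yellow / red green white yellow blue black / blue red black white yellow green / green yellow blue red black white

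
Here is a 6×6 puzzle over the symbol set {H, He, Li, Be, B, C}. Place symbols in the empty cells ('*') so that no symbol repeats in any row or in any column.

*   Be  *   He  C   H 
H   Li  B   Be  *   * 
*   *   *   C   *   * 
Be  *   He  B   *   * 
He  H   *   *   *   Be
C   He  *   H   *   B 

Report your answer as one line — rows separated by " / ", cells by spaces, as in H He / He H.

B Be Li He C H / H Li B Be He C / Li B H C Be He / Be C He B H Li / He H C Li B Be / C He Be H Li B

Cell (r1,c3): row 1 has {H,He,Be,C}; column 3 has {He,B} → Li.
Cell (r2,c5): row 2 has {H,Li,Be,B}; column 5 has {C} → He.
Cell (r2,c6): row 2 has {H,He,Li,Be,B}; column 6 has {H,Be,B} → C.
Cell (r3,c2): row 3 has {C}; column 2 has {H,He,Li,Be} → B.
Cell (r4,c2): row 4 has {He,Be,B}; column 2 has {H,He,Li,Be,B} → C.
Cell (r4,c6): row 4 has {He,Be,B,C}; column 6 has {H,Be,B,C} → Li.
Cell (r5,c3): row 5 has {H,He,Be}; column 3 has {He,Li,B} → C.
Cell (r5,c4): row 5 has {H,He,Be,C}; column 4 has {H,He,Be,B,C} → Li.
Cell (r5,c5): row 5 has {H,He,Li,Be,C}; column 5 has {He,C} → B.
Cell (r6,c3): row 6 has {H,He,B,C}; column 3 has {He,Li,B,C} → Be.
Cell (r6,c5): row 6 has {H,He,Be,B,C}; column 5 has {He,B,C} → Li.
Cell (r1,c1): row 1 has {H,He,Li,Be,C}; column 1 has {H,He,Be,C} → B.
Cell (r3,c1): row 3 has {B,C}; column 1 has {H,He,Be,B,C} → Li.
Cell (r3,c3): row 3 has {Li,B,C}; column 3 has {He,Li,Be,B,C} → H.
Cell (r3,c5): row 3 has {H,Li,B,C}; column 5 has {He,Li,B,C} → Be.
Cell (r3,c6): row 3 has {H,Li,Be,B,C}; column 6 has {H,Li,Be,B,C} → He.
Cell (r4,c5): row 4 has {He,Li,Be,B,C}; column 5 has {He,Li,Be,B,C} → H.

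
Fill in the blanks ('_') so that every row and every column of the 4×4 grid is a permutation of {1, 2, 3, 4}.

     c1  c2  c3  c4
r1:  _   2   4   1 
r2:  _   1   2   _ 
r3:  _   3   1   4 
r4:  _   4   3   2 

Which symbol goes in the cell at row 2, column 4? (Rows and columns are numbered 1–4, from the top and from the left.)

(r1,c1): row 1 has {1,2,4}; column 1 is empty so far, so it must be 3.
(r2,c1): row 2 has {1,2}; column 1 has {3}, so it must be 4.
(r2,c4): row 2 has {1,2,4}; column 4 has {1,2,4}, so it must be 3.

3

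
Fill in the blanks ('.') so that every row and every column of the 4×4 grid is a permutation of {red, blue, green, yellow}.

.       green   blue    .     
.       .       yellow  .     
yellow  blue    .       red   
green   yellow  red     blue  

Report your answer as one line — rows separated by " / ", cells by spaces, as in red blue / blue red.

row 1 has {blue,green}; column 1 has {green,yellow} — only red is left for (r1,c1).
row 1 has {red,blue,green}; column 4 has {red,blue} — only yellow is left for (r1,c4).
row 2 has {yellow}; column 1 has {red,green,yellow} — only blue is left for (r2,c1).
row 2 has {blue,yellow}; column 2 has {blue,green,yellow} — only red is left for (r2,c2).
row 2 has {red,blue,yellow}; column 4 has {red,blue,yellow} — only green is left for (r2,c4).
row 3 has {red,blue,yellow}; column 3 has {red,blue,yellow} — only green is left for (r3,c3).

red green blue yellow / blue red yellow green / yellow blue green red / green yellow red blue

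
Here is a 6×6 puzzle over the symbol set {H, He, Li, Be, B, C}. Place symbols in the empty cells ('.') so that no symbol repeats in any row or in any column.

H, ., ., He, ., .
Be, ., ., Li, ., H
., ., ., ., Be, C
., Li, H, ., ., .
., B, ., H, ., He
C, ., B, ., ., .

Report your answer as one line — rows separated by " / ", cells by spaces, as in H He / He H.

H Be C He Li B / Be C He Li B H / He H Li B Be C / B Li H C He Be / Li B Be H C He / C He B Be H Li

row 3 has {Be,C}; column 4 has {H,He,Li} — only B is left for (r3,c4).
row 5 has {H,He,B}; column 1 has {H,Be,C} — only Li is left for (r5,c1).
row 5 has {H,He,Li,B}; column 5 has {Be} — only C is left for (r5,c5).
row 6 has {B,C}; column 4 has {H,He,Li,B} — only Be is left for (r6,c4).
row 6 has {Be,B,C}; column 6 has {H,He,C} — only Li is left for (r6,c6).
row 3 has {Be,B,C}; column 1 has {H,Li,Be,C} — only He is left for (r3,c1).
row 3 has {He,Be,B,C}; column 2 has {Li,B} — only H is left for (r3,c2).
row 3 has {H,He,Be,B,C}; column 3 has {H,B} — only Li is left for (r3,c3).
row 4 has {H,Li}; column 1 has {H,He,Li,Be,C} — only B is left for (r4,c1).
row 4 has {H,Li,B}; column 4 has {H,He,Li,Be,B} — only C is left for (r4,c4).
row 4 has {H,Li,B,C}; column 5 has {Be,C} — only He is left for (r4,c5).
row 4 has {H,He,Li,B,C}; column 6 has {H,He,Li,C} — only Be is left for (r4,c6).
row 5 has {H,He,Li,B,C}; column 3 has {H,Li,B} — only Be is left for (r5,c3).
row 6 has {Li,Be,B,C}; column 2 has {H,Li,B} — only He is left for (r6,c2).
row 6 has {He,Li,Be,B,C}; column 5 has {He,Be,C} — only H is left for (r6,c5).
row 1 has {H,He}; column 3 has {H,Li,Be,B} — only C is left for (r1,c3).
row 1 has {H,He,C}; column 6 has {H,He,Li,Be,C} — only B is left for (r1,c6).
row 2 has {H,Li,Be}; column 2 has {H,He,Li,B} — only C is left for (r2,c2).
row 2 has {H,Li,Be,C}; column 3 has {H,Li,Be,B,C} — only He is left for (r2,c3).
row 2 has {H,He,Li,Be,C}; column 5 has {H,He,Be,C} — only B is left for (r2,c5).
row 1 has {H,He,B,C}; column 2 has {H,He,Li,B,C} — only Be is left for (r1,c2).
row 1 has {H,He,Be,B,C}; column 5 has {H,He,Be,B,C} — only Li is left for (r1,c5).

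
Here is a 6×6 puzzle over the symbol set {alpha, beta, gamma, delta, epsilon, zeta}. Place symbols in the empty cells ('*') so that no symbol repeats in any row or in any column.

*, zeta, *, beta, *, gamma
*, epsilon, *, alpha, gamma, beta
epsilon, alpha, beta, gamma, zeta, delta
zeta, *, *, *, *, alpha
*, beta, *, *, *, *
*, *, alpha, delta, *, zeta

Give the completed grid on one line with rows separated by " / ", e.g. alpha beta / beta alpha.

(r2,c1) = delta
(r2,c3) = zeta
(r4,c4) = epsilon
(r5,c4) = zeta
(r5,c6) = epsilon
(r6,c2) = gamma
(r1,c1) = alpha
(r4,c2) = delta
(r4,c3) = gamma
(r4,c5) = beta
(r5,c1) = gamma
(r5,c3) = delta
(r5,c5) = alpha
(r6,c1) = beta
(r6,c5) = epsilon
(r1,c3) = epsilon
(r1,c5) = delta

alpha zeta epsilon beta delta gamma / delta epsilon zeta alpha gamma beta / epsilon alpha beta gamma zeta delta / zeta delta gamma epsilon beta alpha / gamma beta delta zeta alpha epsilon / beta gamma alpha delta epsilon zeta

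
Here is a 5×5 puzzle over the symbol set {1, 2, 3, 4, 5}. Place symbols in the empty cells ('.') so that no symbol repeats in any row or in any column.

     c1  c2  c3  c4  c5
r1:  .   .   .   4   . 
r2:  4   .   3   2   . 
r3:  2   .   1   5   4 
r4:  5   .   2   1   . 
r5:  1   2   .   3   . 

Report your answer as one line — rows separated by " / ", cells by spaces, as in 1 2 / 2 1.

3 1 5 4 2 / 4 5 3 2 1 / 2 3 1 5 4 / 5 4 2 1 3 / 1 2 4 3 5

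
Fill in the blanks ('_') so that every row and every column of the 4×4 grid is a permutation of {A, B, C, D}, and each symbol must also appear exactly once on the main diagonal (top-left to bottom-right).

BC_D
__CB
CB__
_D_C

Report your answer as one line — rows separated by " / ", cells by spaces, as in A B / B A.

B C A D / D A C B / C B D A / A D B C

(r1,c3) = A
(r2,c2) = A
(r3,c3) = D
(r3,c4) = A
(r4,c1) = A
(r4,c3) = B
(r2,c1) = D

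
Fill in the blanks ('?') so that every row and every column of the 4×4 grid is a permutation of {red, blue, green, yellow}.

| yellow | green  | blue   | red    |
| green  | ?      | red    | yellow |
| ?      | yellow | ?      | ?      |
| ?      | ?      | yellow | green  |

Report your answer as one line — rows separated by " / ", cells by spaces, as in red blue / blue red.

Cell (r2,c2): row 2 has {red,green,yellow}; column 2 has {green,yellow} → blue.
Cell (r3,c3): row 3 has {yellow}; column 3 has {red,blue,yellow} → green.
Cell (r3,c4): row 3 has {green,yellow}; column 4 has {red,green,yellow} → blue.
Cell (r4,c2): row 4 has {green,yellow}; column 2 has {blue,green,yellow} → red.
Cell (r3,c1): row 3 has {blue,green,yellow}; column 1 has {green,yellow} → red.
Cell (r4,c1): row 4 has {red,green,yellow}; column 1 has {red,green,yellow} → blue.

yellow green blue red / green blue red yellow / red yellow green blue / blue red yellow green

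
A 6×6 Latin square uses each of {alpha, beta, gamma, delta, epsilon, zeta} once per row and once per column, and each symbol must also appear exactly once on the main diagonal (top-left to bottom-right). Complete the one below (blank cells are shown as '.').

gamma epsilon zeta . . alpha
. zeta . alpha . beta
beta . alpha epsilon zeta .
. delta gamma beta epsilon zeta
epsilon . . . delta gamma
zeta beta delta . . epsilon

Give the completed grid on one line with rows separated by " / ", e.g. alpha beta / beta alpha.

gamma epsilon zeta delta beta alpha / delta zeta epsilon alpha gamma beta / beta gamma alpha epsilon zeta delta / alpha delta gamma beta epsilon zeta / epsilon alpha beta zeta delta gamma / zeta beta delta gamma alpha epsilon

row 1 has {alpha,gamma,epsilon,zeta}; column 4 has {alpha,beta,epsilon} — only delta is left for (r1,c4).
row 1 has {alpha,gamma,delta,epsilon,zeta}; column 5 has {delta,epsilon,zeta} — only beta is left for (r1,c5).
row 2 has {alpha,beta,zeta}; column 1 has {beta,gamma,epsilon,zeta} — only delta is left for (r2,c1).
row 2 has {alpha,beta,delta,zeta}; column 3 has {alpha,gamma,delta,zeta} — only epsilon is left for (r2,c3).
row 2 has {alpha,beta,delta,epsilon,zeta}; column 5 has {beta,delta,epsilon,zeta} — only gamma is left for (r2,c5).
row 3 has {alpha,beta,epsilon,zeta}; column 2 has {beta,delta,epsilon,zeta} — only gamma is left for (r3,c2).
row 3 has {alpha,beta,gamma,epsilon,zeta}; column 6 has {alpha,beta,gamma,epsilon,zeta} — only delta is left for (r3,c6).
row 4 has {beta,gamma,delta,epsilon,zeta}; column 1 has {beta,gamma,delta,epsilon,zeta} — only alpha is left for (r4,c1).
row 5 has {gamma,delta,epsilon}; column 2 has {beta,gamma,delta,epsilon,zeta} — only alpha is left for (r5,c2).
row 5 has {alpha,gamma,delta,epsilon}; column 3 has {alpha,gamma,delta,epsilon,zeta} — only beta is left for (r5,c3).
row 5 has {alpha,beta,gamma,delta,epsilon}; column 4 has {alpha,beta,delta,epsilon} — only zeta is left for (r5,c4).
row 6 has {beta,delta,epsilon,zeta}; column 4 has {alpha,beta,delta,epsilon,zeta} — only gamma is left for (r6,c4).
row 6 has {beta,gamma,delta,epsilon,zeta}; column 5 has {beta,gamma,delta,epsilon,zeta} — only alpha is left for (r6,c5).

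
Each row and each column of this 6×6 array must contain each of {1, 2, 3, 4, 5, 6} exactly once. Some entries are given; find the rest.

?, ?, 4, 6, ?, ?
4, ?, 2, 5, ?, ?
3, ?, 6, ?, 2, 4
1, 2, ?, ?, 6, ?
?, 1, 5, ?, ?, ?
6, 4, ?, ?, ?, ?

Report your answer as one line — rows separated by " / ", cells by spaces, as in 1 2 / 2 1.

5 3 4 6 1 2 / 4 6 2 5 3 1 / 3 5 6 1 2 4 / 1 2 3 4 6 5 / 2 1 5 3 4 6 / 6 4 1 2 5 3

(r3,c2) = 5
(r3,c4) = 1
(r4,c3) = 3
(r4,c4) = 4
(r4,c6) = 5
(r5,c1) = 2
(r5,c4) = 3
(r5,c5) = 4
(r5,c6) = 6
(r6,c3) = 1
(r6,c4) = 2
(r6,c6) = 3
(r1,c1) = 5
(r1,c2) = 3
(r1,c5) = 1
(r1,c6) = 2
(r2,c2) = 6
(r2,c5) = 3
(r2,c6) = 1
(r6,c5) = 5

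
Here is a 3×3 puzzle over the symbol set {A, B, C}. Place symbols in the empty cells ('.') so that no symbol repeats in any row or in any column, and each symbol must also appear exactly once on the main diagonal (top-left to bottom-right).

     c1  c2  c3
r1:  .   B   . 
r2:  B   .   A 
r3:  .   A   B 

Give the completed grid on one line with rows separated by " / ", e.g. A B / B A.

(r1,c3) = C
(r2,c2) = C
(r3,c1) = C
(r1,c1) = A

A B C / B C A / C A B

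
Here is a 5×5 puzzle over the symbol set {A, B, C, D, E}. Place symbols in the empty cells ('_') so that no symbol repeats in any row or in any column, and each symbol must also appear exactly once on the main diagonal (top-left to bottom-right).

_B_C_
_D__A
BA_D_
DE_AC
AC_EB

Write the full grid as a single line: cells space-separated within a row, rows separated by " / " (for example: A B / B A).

(r1,c1) = E
(r1,c5) = D
(r2,c1) = C
(r2,c4) = B
(r3,c3) = C
(r3,c5) = E
(r4,c3) = B
(r5,c3) = D
(r1,c3) = A
(r2,c3) = E

E B A C D / C D E B A / B A C D E / D E B A C / A C D E B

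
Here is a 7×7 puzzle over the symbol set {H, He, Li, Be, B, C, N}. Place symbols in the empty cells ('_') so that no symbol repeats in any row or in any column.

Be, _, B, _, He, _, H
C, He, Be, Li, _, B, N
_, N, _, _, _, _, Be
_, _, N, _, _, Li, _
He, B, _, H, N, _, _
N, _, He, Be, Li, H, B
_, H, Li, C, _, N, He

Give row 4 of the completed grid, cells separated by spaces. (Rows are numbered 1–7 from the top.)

H Be N He B Li C

At row 1, column 4: row 1 has {H,He,Be,B}; column 4 has {H,Li,Be,C}; that leaves N.
At row 1, column 6: row 1 has {H,He,Be,B,N}; column 6 has {H,Li,B,N}; that leaves C.
At row 2, column 5: row 2 has {He,Li,Be,B,C,N}; column 5 has {He,Li,N}; that leaves H.
At row 3, column 6: row 3 has {Be,N}; column 6 has {H,Li,B,C,N}; that leaves He.
At row 4, column 7: row 4 has {Li,N}; column 7 has {H,He,Be,B,N}; that leaves C.
At row 5, column 3: row 5 has {H,He,B,N}; column 3 has {He,Li,Be,B,N}; that leaves C.
At row 5, column 6: row 5 has {H,He,B,C,N}; column 6 has {H,He,Li,B,C,N}; that leaves Be.
At row 5, column 7: row 5 has {H,He,Be,B,C,N}; column 7 has {H,He,Be,B,C,N}; that leaves Li.
At row 6, column 2: row 6 has {H,He,Li,Be,B,N}; column 2 has {H,He,B,N}; that leaves C.
At row 7, column 1: row 7 has {H,He,Li,C,N}; column 1 has {He,Be,C,N}; that leaves B.
At row 7, column 5: row 7 has {H,He,Li,B,C,N}; column 5 has {H,He,Li,N}; that leaves Be.
At row 1, column 2: row 1 has {H,He,Be,B,C,N}; column 2 has {H,He,B,C,N}; that leaves Li.
At row 3, column 3: row 3 has {He,Be,N}; column 3 has {He,Li,Be,B,C,N}; that leaves H.
At row 3, column 4: row 3 has {H,He,Be,N}; column 4 has {H,Li,Be,C,N}; that leaves B.
At row 3, column 5: row 3 has {H,He,Be,B,N}; column 5 has {H,He,Li,Be,N}; that leaves C.
At row 4, column 1: row 4 has {Li,C,N}; column 1 has {He,Be,B,C,N}; that leaves H.
At row 4, column 2: row 4 has {H,Li,C,N}; column 2 has {H,He,Li,B,C,N}; that leaves Be.
At row 4, column 4: row 4 has {H,Li,Be,C,N}; column 4 has {H,Li,Be,B,C,N}; that leaves He.
At row 4, column 5: row 4 has {H,He,Li,Be,C,N}; column 5 has {H,He,Li,Be,C,N}; that leaves B.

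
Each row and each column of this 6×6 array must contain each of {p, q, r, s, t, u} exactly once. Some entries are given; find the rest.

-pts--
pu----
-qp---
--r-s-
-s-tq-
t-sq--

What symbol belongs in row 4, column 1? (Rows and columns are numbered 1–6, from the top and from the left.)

u

At row 2, column 3: row 2 has {p,u}; column 3 has {p,r,s,t}; that leaves q.
At row 2, column 4: row 2 has {p,q,u}; column 4 has {q,s,t}; that leaves r.
At row 2, column 5: row 2 has {p,q,r,u}; column 5 has {q,s}; that leaves t.
At row 2, column 6: row 2 has {p,q,r,t,u}; column 6 is empty so far; that leaves s.
At row 3, column 4: row 3 has {p,q}; column 4 has {q,r,s,t}; that leaves u.
At row 3, column 5: row 3 has {p,q,u}; column 5 has {q,s,t}; that leaves r.
At row 3, column 6: row 3 has {p,q,r,u}; column 6 has {s}; that leaves t.
At row 4, column 2: row 4 has {r,s}; column 2 has {p,q,s,u}; that leaves t.
At row 4, column 4: row 4 has {r,s,t}; column 4 has {q,r,s,t,u}; that leaves p.
At row 5, column 3: row 5 has {q,s,t}; column 3 has {p,q,r,s,t}; that leaves u.
At row 6, column 2: row 6 has {q,s,t}; column 2 has {p,q,s,t,u}; that leaves r.
At row 1, column 5: row 1 has {p,s,t}; column 5 has {q,r,s,t}; that leaves u.
At row 3, column 1: row 3 has {p,q,r,t,u}; column 1 has {p,t}; that leaves s.
At row 5, column 1: row 5 has {q,s,t,u}; column 1 has {p,s,t}; that leaves r.
At row 5, column 6: row 5 has {q,r,s,t,u}; column 6 has {s,t}; that leaves p.
At row 6, column 5: row 6 has {q,r,s,t}; column 5 has {q,r,s,t,u}; that leaves p.
At row 6, column 6: row 6 has {p,q,r,s,t}; column 6 has {p,s,t}; that leaves u.
At row 1, column 1: row 1 has {p,s,t,u}; column 1 has {p,r,s,t}; that leaves q.
At row 1, column 6: row 1 has {p,q,s,t,u}; column 6 has {p,s,t,u}; that leaves r.
At row 4, column 1: row 4 has {p,r,s,t}; column 1 has {p,q,r,s,t}; that leaves u.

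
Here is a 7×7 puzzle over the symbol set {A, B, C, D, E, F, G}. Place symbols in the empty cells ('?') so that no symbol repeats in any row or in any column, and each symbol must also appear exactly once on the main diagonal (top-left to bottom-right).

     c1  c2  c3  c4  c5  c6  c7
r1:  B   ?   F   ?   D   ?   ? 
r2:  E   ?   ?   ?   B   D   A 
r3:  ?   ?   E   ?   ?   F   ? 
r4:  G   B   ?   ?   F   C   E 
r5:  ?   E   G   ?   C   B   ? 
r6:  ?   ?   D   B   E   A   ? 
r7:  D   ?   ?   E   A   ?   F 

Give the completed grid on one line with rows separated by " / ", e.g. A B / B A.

B A F G D E C / E G C F B D A / A D E C G F B / G B A D F C E / F E G A C B D / C F D B E A G / D C B E A G F

(r2,c2) = G
(r2,c3) = C
(r2,c4) = F
(r3,c5) = G
(r4,c3) = A
(r4,c4) = D
(r5,c4) = A
(r5,c7) = D
(r7,c2) = C
(r7,c3) = B
(r7,c6) = G
(r1,c2) = A
(r1,c6) = E
(r3,c2) = D
(r3,c4) = C
(r3,c7) = B
(r5,c1) = F
(r6,c1) = C
(r6,c2) = F
(r6,c7) = G
(r1,c4) = G
(r1,c7) = C
(r3,c1) = A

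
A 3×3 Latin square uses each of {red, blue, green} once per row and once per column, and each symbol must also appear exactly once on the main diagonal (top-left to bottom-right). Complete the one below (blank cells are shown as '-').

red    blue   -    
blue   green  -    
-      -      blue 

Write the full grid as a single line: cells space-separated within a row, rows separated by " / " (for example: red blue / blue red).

red blue green / blue green red / green red blue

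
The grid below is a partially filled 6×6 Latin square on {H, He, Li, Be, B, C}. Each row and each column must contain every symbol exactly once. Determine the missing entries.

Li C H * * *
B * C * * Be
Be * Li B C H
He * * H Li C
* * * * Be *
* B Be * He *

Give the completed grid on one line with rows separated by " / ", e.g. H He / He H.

Li C H Be B He / B Li C He H Be / Be He Li B C H / He Be B H Li C / C H He Li Be B / H B Be C He Li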